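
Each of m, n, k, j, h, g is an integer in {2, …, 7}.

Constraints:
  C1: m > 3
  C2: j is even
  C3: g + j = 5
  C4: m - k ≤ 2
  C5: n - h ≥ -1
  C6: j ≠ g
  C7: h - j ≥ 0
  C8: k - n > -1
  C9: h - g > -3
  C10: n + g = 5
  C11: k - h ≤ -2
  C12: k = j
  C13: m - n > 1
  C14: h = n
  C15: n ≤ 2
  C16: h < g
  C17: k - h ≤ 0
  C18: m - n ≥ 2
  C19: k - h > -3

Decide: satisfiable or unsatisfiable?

Constraints 4, 5, 11, and 18 give k − m ≥ -2, m − n ≥ 2, n − h ≥ -1, h − k ≥ 2.
Adding all 4 inequalities: the left sides telescope to 0, and the right sides sum to (-2) + 2 + (-1) + 2 = 1. So 0 ≥ 1, which is false.

Unsatisfiable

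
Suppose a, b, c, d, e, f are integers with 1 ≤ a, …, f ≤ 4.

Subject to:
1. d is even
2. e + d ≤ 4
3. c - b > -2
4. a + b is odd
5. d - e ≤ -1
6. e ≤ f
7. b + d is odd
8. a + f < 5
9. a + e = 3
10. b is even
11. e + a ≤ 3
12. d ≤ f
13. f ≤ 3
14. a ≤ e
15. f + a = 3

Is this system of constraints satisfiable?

Constraint 10 makes b even and constraint 1 makes d even, so b + d must be even. Constraint 7 says b + d is odd — contradiction.

Unsatisfiable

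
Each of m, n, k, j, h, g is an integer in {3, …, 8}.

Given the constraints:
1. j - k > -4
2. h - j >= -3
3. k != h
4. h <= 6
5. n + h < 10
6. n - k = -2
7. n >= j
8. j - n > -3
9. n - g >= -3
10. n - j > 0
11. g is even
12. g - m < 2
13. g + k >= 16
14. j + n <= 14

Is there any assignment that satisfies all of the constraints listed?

Take m = 8, n = 6, k = 8, j = 5, h = 3, g = 8. Then constraint 1: j - k = -3; constraint 2: h - j = -2; constraint 5: n + h = 9, and every other listed constraint is also met.

Satisfiable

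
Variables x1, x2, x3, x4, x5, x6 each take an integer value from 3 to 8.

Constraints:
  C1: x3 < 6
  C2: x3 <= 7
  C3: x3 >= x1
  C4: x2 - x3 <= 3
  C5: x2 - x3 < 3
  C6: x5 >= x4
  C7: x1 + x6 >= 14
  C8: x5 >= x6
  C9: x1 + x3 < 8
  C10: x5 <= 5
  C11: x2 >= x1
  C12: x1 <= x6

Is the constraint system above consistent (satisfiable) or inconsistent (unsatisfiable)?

Unsatisfiable

From constraints 2 and 3: x1 ≤ x3 ≤ 7. From constraints 8 and 10: x6 ≤ x5 ≤ 5. Hence x1 + x6 ≤ 12. But constraint 7 requires x1 + x6 ≥ 14, and 14 > 12. Contradiction.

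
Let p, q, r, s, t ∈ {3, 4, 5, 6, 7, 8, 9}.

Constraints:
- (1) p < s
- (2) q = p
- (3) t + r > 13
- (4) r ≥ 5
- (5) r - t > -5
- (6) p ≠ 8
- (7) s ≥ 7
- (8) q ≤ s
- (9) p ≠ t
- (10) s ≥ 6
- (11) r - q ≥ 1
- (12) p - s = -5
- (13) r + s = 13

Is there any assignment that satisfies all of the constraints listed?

Try p = 3, q = 3, r = 5, s = 8, t = 9.
Check constraint 3: t + r = 14; constraint 5: r - t = -4; constraint 11: r - q = 2. The remaining constraints are straightforward to verify.

Satisfiable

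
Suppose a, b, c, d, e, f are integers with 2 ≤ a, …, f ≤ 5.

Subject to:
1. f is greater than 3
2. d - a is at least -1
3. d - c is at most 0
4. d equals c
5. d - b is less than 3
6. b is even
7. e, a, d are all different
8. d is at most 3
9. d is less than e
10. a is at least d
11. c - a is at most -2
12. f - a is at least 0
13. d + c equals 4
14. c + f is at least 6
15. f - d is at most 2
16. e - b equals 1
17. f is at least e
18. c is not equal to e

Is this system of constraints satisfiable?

Unsatisfiable

Constraints 2, 3, and 11 give a − c ≥ 2, c − d ≥ 0, d − a ≥ -1.
Adding all 3 inequalities: the left sides telescope to 0, and the right sides sum to 2 + 0 + (-1) = 1. So 0 ≥ 1, which is false.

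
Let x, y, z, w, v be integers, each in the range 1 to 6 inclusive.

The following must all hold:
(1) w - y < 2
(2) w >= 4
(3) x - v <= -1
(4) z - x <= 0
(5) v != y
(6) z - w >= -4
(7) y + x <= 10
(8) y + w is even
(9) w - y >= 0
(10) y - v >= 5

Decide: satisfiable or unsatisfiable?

Constraints 3, 4, 6, 9, and 10 give v − x ≥ 1, x − z ≥ 0, z − w ≥ -4, w − y ≥ 0, y − v ≥ 5.
Adding all 5 inequalities: the left sides telescope to 0, and the right sides sum to 1 + 0 + (-4) + 0 + 5 = 2. So 0 ≥ 2, which is false.

Unsatisfiable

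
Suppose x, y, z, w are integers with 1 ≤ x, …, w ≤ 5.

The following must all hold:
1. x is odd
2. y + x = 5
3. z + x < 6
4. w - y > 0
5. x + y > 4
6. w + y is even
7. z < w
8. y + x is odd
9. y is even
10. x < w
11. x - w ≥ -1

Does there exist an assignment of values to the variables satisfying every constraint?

One satisfying assignment is x = 3, y = 2, z = 1, w = 4.
For the less obvious constraints — constraint 2: y + x = 5; constraint 3: z + x = 4; constraint 4: w - y = 2 — and the others hold by inspection.

Satisfiable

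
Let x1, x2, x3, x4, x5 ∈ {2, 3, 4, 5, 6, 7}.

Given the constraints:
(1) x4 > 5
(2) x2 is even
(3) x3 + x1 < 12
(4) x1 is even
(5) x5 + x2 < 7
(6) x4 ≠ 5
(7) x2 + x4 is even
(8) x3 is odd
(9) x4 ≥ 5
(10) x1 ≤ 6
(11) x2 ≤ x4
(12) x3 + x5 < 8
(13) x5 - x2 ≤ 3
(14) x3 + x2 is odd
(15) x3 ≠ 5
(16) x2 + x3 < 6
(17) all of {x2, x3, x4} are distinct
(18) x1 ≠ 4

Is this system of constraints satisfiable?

Satisfiable

The assignment x1 = 6, x2 = 2, x3 = 3, x4 = 6, x5 = 3 works:
  constraint 3 holds since x3 + x1 = 9.
  constraint 5 holds since x5 + x2 = 5.
The rest check out directly.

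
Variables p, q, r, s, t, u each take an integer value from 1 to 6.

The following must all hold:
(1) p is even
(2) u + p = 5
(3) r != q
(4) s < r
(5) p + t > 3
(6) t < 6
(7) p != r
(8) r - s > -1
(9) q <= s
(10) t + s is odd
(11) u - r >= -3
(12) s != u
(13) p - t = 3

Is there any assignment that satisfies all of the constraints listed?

Satisfiable

Take p = 4, q = 1, r = 3, s = 2, t = 1, u = 1. Then constraint 2: u + p = 5; constraint 5: p + t = 5, and every other listed constraint is also met.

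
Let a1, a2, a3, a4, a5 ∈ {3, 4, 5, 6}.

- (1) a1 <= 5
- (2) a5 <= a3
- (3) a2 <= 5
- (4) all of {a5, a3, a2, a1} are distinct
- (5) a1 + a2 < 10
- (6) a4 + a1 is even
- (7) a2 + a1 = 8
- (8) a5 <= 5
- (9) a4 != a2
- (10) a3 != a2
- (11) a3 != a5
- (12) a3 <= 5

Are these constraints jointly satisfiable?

Constraints 1, 3, 8, and 12 confine each of a5, a3, a2, a1 to the 3 values {3, …, 5} (the domain already gives each ≥ 3).
Constraint 4 requires all 4 of them to be distinct, but only 3 values are available — impossible by the pigeonhole principle.

Unsatisfiable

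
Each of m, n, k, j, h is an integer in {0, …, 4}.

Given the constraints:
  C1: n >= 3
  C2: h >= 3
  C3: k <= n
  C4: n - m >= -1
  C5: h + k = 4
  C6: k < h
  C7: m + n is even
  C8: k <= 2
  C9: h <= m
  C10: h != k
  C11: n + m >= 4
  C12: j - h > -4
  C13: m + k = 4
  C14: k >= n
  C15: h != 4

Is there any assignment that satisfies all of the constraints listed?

Unsatisfiable

From constraints 2 and 9: m ≥ h ≥ 3. From constraints 1 and 14: k ≥ n ≥ 3. Hence m + k ≥ 6. But constraint 13 requires m + k = 4, and 4 < 6. Contradiction.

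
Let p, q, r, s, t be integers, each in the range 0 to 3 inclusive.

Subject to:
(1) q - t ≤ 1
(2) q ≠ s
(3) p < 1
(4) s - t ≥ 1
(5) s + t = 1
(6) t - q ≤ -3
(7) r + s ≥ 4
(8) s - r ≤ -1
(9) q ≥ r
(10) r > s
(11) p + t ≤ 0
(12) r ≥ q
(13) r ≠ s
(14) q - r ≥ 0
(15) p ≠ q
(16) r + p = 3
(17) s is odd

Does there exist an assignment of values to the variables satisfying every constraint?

Unsatisfiable

Constraints 1, 4, 8, and 14 give t − q ≥ -1, q − r ≥ 0, r − s ≥ 1, s − t ≥ 1.
Adding all 4 inequalities: the left sides telescope to 0, and the right sides sum to (-1) + 0 + 1 + 1 = 1. So 0 ≥ 1, which is false.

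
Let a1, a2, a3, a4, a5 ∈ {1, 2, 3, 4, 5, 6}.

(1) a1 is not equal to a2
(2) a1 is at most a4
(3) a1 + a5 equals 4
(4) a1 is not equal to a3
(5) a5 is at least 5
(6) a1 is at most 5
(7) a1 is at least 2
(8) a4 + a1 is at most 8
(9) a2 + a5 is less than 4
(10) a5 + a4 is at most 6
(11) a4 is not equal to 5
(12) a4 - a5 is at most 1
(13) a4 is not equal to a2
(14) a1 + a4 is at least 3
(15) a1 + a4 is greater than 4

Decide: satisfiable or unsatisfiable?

Unsatisfiable

From constraint 5: a5 ≥ 5. From constraints 2 and 7: a4 ≥ a1 ≥ 2. Hence a5 + a4 ≥ 7. But constraint 10 requires a5 + a4 ≤ 6, and 6 < 7. Contradiction.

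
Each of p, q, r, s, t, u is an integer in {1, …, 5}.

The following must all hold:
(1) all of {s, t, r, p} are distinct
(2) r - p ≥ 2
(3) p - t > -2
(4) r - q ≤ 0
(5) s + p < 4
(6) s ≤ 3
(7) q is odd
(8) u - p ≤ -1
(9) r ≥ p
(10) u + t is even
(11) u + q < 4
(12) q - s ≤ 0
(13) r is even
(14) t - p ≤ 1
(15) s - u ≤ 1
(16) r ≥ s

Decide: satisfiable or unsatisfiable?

Constraints 2, 4, 8, 12, and 15 give r − p ≥ 2, p − u ≥ 1, u − s ≥ -1, s − q ≥ 0, q − r ≥ 0.
Adding all 5 inequalities: the left sides telescope to 0, and the right sides sum to 2 + 1 + (-1) + 0 + 0 = 2. So 0 ≥ 2, which is false.

Unsatisfiable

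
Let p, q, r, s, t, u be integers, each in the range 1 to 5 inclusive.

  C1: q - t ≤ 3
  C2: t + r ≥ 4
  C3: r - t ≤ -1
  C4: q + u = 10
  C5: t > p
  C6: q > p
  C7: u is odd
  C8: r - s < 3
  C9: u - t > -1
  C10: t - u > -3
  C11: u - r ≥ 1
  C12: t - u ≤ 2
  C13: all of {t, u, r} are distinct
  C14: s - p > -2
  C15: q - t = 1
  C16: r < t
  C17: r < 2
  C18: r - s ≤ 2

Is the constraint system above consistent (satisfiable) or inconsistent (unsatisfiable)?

Satisfiable

Try p = 1, q = 5, r = 1, s = 1, t = 4, u = 5.
Check constraint 1: q - t = 1; constraint 2: t + r = 5. The remaining constraints are straightforward to verify.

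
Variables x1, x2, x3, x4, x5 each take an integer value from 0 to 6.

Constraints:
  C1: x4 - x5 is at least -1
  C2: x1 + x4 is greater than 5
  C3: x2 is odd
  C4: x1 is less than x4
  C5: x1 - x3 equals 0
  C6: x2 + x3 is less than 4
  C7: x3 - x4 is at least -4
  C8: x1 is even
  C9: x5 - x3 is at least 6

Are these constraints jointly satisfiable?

Unsatisfiable

Constraints 1, 7, and 9 give x3 − x4 ≥ -4, x4 − x5 ≥ -1, x5 − x3 ≥ 6.
Adding all 3 inequalities: the left sides telescope to 0, and the right sides sum to (-4) + (-1) + 6 = 1. So 0 ≥ 1, which is false.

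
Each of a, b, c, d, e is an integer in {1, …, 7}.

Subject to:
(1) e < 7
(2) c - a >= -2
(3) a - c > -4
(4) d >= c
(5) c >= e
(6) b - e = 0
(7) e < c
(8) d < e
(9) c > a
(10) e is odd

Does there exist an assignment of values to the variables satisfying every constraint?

Unsatisfiable

Constraints 4, 7, and 8 give d < e, e < c, c ≤ d. Chaining: d < e < c ≤ d, which forces d < d — impossible.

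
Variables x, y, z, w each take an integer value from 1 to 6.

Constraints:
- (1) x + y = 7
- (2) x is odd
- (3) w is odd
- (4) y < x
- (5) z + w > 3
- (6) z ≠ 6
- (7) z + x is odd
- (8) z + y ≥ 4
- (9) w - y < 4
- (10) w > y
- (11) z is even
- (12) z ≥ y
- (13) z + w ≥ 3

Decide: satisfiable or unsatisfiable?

The assignment x = 5, y = 2, z = 2, w = 3 works:
  constraint 1 holds since x + y = 7.
  constraint 5 holds since z + w = 5.
  constraint 8 holds since z + y = 4.
The rest check out directly.

Satisfiable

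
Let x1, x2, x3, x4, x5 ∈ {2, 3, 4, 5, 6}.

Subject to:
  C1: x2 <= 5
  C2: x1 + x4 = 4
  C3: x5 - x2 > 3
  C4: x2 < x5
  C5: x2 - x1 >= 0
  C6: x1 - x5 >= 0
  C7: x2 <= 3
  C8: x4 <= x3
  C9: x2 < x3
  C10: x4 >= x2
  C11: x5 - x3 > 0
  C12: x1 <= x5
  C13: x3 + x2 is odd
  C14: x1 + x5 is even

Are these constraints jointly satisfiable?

Constraints 5, 6, 9, and 11 give x5 ≤ x1, x1 ≤ x2, x2 < x3, x3 < x5. Chaining: x5 ≤ x1 ≤ x2 < x3 < x5, which forces x5 < x5 — impossible.

Unsatisfiable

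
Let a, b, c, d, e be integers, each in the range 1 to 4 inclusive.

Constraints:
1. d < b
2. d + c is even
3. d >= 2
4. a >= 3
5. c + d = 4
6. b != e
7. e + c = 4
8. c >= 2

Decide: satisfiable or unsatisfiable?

Satisfiable

Setting (a, b, c, d, e) = (3, 4, 2, 2, 2) satisfies everything: constraint 2: d + c = 4 is even; constraint 5: c + d = 4; constraint 7: e + c = 4, and the others follow.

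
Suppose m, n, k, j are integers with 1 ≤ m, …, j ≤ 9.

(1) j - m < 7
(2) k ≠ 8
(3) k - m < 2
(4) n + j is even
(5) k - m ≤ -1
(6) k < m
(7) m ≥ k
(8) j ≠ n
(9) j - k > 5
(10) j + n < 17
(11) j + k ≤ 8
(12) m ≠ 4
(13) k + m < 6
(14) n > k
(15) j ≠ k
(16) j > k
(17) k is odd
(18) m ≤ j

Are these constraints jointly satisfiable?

Satisfiable

One satisfying assignment is m = 2, n = 9, k = 1, j = 7.
For the less obvious constraints — constraint 1: j - m = 5; constraint 3: k - m = -1 — and the others hold by inspection.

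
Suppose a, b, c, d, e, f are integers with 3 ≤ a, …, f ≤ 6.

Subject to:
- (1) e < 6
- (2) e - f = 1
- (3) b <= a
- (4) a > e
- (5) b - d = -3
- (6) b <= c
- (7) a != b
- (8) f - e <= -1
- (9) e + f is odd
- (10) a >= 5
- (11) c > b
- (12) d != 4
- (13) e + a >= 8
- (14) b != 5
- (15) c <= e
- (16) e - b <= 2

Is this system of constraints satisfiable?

Take a = 6, b = 3, c = 5, d = 6, e = 5, f = 4. Then constraint 2: e - f = 1; constraint 5: b - d = -3; constraint 8: f - e = -1, and every other listed constraint is also met.

Satisfiable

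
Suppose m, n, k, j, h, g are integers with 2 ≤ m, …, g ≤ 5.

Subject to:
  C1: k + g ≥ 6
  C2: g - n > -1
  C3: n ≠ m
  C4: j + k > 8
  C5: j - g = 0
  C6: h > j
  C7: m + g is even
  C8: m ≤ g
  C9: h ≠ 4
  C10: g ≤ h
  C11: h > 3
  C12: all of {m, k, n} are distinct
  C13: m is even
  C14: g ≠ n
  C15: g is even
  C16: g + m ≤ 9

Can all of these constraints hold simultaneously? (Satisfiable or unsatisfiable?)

Satisfiable

Try m = 4, n = 3, k = 5, j = 4, h = 5, g = 4.
Check constraint 1: k + g = 9; constraint 2: g - n = 1; constraint 4: j + k = 9. The remaining constraints are straightforward to verify.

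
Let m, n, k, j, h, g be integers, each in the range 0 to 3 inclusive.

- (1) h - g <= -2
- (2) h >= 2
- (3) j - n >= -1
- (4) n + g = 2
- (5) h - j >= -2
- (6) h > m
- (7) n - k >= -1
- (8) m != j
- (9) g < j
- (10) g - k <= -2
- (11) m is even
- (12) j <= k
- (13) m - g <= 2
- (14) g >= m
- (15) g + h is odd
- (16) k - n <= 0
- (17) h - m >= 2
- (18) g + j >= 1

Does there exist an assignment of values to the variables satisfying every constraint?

Constraints 1, 3, 5, 10, and 16 give h − j ≥ -2, j − n ≥ -1, n − k ≥ 0, k − g ≥ 2, g − h ≥ 2.
Adding all 5 inequalities: the left sides telescope to 0, and the right sides sum to (-2) + (-1) + 0 + 2 + 2 = 1. So 0 ≥ 1, which is false.

Unsatisfiable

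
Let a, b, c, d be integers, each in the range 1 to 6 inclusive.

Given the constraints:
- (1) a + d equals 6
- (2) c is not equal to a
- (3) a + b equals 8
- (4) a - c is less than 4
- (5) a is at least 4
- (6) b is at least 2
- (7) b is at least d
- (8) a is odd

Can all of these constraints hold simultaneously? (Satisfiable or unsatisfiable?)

Satisfiable

The assignment a = 5, b = 3, c = 3, d = 1 works:
  constraint 1 holds since a + d = 6.
  constraint 3 holds since a + b = 8.
  constraint 4 holds since a - c = 2.
The rest check out directly.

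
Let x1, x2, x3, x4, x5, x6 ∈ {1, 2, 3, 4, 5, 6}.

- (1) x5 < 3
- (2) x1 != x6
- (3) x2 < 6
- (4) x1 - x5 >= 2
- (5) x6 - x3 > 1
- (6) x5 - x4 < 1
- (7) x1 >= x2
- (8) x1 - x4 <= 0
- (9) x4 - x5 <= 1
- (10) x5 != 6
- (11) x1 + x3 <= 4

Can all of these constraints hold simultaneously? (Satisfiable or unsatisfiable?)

Unsatisfiable

Constraints 4, 8, and 9 give x5 − x4 ≥ -1, x4 − x1 ≥ 0, x1 − x5 ≥ 2.
Adding all 3 inequalities: the left sides telescope to 0, and the right sides sum to (-1) + 0 + 2 = 1. So 0 ≥ 1, which is false.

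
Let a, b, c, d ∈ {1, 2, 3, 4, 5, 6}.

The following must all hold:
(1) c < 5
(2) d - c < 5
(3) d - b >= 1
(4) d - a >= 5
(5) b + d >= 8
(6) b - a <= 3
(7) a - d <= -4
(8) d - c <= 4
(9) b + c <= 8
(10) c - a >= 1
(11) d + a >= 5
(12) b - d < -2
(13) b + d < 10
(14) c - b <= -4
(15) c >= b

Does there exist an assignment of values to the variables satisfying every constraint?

Unsatisfiable

Constraints 4, 6, 8, and 14 give a − b ≥ -3, b − c ≥ 4, c − d ≥ -4, d − a ≥ 5.
Adding all 4 inequalities: the left sides telescope to 0, and the right sides sum to (-3) + 4 + (-4) + 5 = 2. So 0 ≥ 2, which is false.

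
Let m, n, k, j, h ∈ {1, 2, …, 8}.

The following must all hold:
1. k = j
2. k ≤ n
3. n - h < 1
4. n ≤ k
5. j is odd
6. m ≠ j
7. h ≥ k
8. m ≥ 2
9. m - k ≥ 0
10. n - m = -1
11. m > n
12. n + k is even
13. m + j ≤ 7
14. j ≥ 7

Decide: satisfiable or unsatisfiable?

Unsatisfiable

From constraint 8: m ≥ 2. From constraint 14: j ≥ 7. Hence m + j ≥ 9. But constraint 13 requires m + j ≤ 7, and 7 < 9. Contradiction.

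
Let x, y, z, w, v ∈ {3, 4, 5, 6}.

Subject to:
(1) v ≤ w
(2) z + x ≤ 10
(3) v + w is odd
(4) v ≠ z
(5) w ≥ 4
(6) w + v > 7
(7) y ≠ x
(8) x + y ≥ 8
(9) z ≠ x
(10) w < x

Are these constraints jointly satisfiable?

Satisfiable

Take x = 6, y = 5, z = 3, w = 5, v = 4. Then constraint 2: z + x = 9; constraint 6: w + v = 9, and every other listed constraint is also met.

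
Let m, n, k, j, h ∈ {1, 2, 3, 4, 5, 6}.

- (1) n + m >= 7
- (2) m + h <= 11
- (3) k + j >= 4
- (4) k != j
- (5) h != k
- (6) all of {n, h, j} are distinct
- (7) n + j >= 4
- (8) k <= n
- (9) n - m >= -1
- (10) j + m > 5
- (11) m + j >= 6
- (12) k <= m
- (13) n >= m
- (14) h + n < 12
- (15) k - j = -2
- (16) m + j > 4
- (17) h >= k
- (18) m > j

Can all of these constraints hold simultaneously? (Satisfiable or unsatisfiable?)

Satisfiable

Setting (m, n, k, j, h) = (4, 4, 1, 3, 6) satisfies everything: constraint 1: n + m = 8; constraint 2: m + h = 10, and the others follow.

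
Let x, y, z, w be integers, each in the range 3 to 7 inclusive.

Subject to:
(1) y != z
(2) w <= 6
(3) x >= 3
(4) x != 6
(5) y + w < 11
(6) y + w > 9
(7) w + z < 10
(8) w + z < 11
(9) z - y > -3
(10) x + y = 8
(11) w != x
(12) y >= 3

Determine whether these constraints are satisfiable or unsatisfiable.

Satisfiable

Take x = 4, y = 4, z = 3, w = 6. Then constraint 5: y + w = 10; constraint 6: y + w = 10; constraint 7: w + z = 9, and every other listed constraint is also met.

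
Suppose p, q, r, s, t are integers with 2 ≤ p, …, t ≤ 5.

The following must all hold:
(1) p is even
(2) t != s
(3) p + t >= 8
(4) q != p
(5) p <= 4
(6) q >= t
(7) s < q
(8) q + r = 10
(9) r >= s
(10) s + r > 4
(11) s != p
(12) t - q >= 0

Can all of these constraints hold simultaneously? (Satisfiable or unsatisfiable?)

Satisfiable

The assignment p = 4, q = 5, r = 5, s = 2, t = 5 works:
  constraint 3 holds since p + t = 9.
  constraint 8 holds since q + r = 10.
  constraint 10 holds since s + r = 7.
The rest check out directly.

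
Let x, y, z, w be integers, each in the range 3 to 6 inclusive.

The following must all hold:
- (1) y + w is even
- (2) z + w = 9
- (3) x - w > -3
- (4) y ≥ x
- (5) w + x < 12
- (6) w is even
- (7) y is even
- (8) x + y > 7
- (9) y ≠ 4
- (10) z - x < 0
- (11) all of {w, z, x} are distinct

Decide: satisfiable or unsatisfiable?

Satisfiable

The assignment x = 4, y = 6, z = 3, w = 6 works:
  constraint 2 holds since z + w = 9.
  constraint 3 holds since x - w = -2.
The rest check out directly.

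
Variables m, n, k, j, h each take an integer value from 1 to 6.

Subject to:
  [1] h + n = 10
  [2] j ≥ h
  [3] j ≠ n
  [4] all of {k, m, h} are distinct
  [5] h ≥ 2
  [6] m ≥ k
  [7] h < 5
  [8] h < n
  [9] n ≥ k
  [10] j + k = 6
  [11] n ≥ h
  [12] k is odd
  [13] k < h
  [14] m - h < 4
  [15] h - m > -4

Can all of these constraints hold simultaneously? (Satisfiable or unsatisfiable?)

Satisfiable

One satisfying assignment is m = 5, n = 6, k = 1, j = 5, h = 4.
For the less obvious constraints — constraint 1: h + n = 10; constraint 10: j + k = 6 — and the others hold by inspection.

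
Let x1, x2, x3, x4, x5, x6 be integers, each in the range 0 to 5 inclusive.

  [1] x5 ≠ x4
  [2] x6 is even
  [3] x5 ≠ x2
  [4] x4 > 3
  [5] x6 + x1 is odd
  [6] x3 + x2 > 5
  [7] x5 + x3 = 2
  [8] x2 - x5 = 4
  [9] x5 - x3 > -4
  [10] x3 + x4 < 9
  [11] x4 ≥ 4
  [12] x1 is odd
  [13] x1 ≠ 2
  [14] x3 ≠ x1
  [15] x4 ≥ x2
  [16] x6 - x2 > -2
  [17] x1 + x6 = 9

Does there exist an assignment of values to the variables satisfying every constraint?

Satisfiable

Try x1 = 5, x2 = 4, x3 = 2, x4 = 4, x5 = 0, x6 = 4.
Check constraint 6: x3 + x2 = 6; constraint 7: x5 + x3 = 2. The remaining constraints are straightforward to verify.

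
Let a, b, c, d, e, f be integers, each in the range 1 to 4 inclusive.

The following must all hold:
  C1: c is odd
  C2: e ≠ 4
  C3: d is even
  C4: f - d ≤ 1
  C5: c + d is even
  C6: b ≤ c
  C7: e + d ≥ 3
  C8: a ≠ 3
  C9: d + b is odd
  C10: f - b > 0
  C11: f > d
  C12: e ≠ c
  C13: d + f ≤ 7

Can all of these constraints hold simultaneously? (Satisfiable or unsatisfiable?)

Constraint 1 makes c odd and constraint 3 makes d even, so c + d must be odd. Constraint 5 says c + d is even — contradiction.

Unsatisfiable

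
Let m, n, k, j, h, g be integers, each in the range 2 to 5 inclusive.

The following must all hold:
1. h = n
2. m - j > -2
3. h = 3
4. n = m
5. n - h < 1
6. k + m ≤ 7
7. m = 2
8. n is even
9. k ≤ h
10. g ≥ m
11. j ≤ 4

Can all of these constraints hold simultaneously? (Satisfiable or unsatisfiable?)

Constraint 3 fixes h = 3 and constraint 7 fixes m = 2. Constraints 1 and 4 give h = n = m, so h = m. But 3 ≠ 2 — contradiction.

Unsatisfiable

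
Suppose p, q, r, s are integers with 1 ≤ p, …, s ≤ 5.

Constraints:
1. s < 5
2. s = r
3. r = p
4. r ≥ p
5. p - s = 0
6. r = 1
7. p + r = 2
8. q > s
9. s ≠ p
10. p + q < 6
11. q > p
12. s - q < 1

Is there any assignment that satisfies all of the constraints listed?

Unsatisfiable

From constraints 2 and 3, s = r = p, so s = p. But constraint 9 says s ≠ p. Contradiction.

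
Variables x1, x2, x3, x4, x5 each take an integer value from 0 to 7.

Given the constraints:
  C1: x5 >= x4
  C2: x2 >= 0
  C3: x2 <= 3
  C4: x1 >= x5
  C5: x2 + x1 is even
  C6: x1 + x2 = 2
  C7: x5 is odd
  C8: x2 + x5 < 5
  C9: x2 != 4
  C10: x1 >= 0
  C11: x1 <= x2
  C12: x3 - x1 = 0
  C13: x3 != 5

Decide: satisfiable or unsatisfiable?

Satisfiable

One satisfying assignment is x1 = 1, x2 = 1, x3 = 1, x4 = 0, x5 = 1.
For the less obvious constraints — constraint 6: x1 + x2 = 2; constraint 8: x2 + x5 = 2 — and the others hold by inspection.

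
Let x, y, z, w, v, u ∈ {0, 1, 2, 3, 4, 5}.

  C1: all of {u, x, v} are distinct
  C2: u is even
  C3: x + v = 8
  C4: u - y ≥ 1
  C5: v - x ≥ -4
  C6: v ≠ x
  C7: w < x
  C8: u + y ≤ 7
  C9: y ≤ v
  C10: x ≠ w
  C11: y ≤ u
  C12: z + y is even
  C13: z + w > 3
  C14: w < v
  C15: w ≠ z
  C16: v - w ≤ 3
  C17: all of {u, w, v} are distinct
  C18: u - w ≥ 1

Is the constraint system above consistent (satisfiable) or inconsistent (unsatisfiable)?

Satisfiable

Try x = 5, y = 2, z = 4, w = 2, v = 3, u = 4.
Check constraint 3: x + v = 8; constraint 4: u - y = 2; constraint 5: v - x = -2. The remaining constraints are straightforward to verify.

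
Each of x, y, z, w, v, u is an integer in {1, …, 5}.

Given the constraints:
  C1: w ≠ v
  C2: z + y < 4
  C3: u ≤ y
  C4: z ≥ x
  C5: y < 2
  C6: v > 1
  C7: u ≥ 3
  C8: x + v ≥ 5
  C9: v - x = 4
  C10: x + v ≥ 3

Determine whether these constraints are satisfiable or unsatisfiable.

Unsatisfiable

From constraints 3 and 7: y ≥ u and u ≥ 3, so y ≥ 3. From constraint 5: y ≤ 1. But 1 < 3, so no value of y works.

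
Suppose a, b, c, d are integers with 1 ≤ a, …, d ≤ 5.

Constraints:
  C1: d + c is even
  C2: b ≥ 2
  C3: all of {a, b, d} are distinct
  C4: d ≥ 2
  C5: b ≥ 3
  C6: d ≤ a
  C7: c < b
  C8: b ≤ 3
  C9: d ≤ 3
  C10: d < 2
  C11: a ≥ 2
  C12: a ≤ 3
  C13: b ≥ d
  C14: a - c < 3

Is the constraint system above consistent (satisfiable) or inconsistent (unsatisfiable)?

Unsatisfiable

Constraints 2, 4, 8, 9, 11, and 12 confine each of a, b, d to the 2 values {2, 3}.
Constraint 3 requires all 3 of them to be distinct, but only 2 values are available — impossible by the pigeonhole principle.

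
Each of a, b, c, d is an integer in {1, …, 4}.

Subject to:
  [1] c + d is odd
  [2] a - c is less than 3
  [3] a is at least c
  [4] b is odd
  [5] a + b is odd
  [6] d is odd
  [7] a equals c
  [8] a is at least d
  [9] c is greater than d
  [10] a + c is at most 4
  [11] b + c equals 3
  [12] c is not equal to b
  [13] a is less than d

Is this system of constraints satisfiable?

Constraints 3, 9, and 13 give a < d, d < c, c ≤ a. Chaining: a < d < c ≤ a, which forces a < a — impossible.

Unsatisfiable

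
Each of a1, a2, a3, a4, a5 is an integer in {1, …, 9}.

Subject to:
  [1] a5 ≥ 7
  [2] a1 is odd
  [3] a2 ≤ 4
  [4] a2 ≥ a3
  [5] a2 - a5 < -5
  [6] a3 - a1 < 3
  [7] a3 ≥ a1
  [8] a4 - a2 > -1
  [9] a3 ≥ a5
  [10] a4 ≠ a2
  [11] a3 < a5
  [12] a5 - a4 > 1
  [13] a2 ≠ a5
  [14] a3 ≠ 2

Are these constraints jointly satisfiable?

From constraints 1 and 9: a3 ≥ a5 and a5 ≥ 7, so a3 ≥ 7. From constraints 3 and 4: a3 ≤ a2 and a2 ≤ 4, so a3 ≤ 4. But 4 < 7, so no value of a3 works.

Unsatisfiable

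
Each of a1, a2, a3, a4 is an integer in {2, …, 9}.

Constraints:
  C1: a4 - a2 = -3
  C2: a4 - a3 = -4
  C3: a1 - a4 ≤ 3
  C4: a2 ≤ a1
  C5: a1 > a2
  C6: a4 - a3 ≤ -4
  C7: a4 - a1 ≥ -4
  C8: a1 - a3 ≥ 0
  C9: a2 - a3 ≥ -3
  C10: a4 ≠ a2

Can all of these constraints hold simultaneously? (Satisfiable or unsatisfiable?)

Constraints 3, 6, and 8 give a4 − a1 ≥ -3, a1 − a3 ≥ 0, a3 − a4 ≥ 4.
Adding all 3 inequalities: the left sides telescope to 0, and the right sides sum to (-3) + 0 + 4 = 1. So 0 ≥ 1, which is false.

Unsatisfiable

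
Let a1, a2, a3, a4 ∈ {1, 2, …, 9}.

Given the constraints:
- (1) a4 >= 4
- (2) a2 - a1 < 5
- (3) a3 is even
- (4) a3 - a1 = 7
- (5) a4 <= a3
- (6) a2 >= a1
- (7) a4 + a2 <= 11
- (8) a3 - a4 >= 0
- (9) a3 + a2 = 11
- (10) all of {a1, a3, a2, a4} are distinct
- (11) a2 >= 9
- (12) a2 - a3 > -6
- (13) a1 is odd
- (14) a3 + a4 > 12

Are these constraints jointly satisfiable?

Unsatisfiable

From constraints 1 and 5: a3 ≥ a4 ≥ 4. From constraint 11: a2 ≥ 9. Hence a3 + a2 ≥ 13. But constraint 9 requires a3 + a2 = 11, and 11 < 13. Contradiction.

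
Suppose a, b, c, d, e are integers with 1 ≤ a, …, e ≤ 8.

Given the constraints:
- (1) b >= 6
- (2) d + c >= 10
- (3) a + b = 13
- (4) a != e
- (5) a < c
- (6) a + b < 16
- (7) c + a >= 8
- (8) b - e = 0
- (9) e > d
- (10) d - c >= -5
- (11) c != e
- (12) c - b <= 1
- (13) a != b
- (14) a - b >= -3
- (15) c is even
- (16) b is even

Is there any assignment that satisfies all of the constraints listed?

The assignment a = 5, b = 8, c = 6, d = 4, e = 8 works:
  constraint 2 holds since d + c = 10.
  constraint 3 holds since a + b = 13.
The rest check out directly.

Satisfiable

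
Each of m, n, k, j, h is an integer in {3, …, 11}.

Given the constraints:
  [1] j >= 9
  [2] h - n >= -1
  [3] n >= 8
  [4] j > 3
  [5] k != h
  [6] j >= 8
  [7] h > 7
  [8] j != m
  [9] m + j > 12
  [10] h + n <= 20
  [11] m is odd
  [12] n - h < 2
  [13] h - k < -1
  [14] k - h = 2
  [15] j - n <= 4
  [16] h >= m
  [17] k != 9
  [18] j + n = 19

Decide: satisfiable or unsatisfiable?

Satisfiable

Take m = 5, n = 9, k = 11, j = 10, h = 9. Then constraint 2: h - n = 0; constraint 9: m + j = 15, and every other listed constraint is also met.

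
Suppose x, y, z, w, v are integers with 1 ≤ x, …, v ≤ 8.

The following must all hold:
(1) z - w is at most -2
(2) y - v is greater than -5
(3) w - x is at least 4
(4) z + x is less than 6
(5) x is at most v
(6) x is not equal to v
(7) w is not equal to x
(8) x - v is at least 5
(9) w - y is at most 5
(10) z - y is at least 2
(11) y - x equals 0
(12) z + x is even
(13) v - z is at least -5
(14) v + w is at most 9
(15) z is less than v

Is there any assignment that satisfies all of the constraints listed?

Unsatisfiable

Constraints 3, 8, 9, 10, and 13 give x − v ≥ 5, v − z ≥ -5, z − y ≥ 2, y − w ≥ -5, w − x ≥ 4.
Adding all 5 inequalities: the left sides telescope to 0, and the right sides sum to 5 + (-5) + 2 + (-5) + 4 = 1. So 0 ≥ 1, which is false.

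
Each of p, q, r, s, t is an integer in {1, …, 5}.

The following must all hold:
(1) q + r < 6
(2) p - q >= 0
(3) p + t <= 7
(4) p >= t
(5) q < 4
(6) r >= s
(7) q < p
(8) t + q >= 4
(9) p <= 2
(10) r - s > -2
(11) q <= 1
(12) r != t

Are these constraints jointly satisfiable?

Unsatisfiable

From constraints 4 and 9: t ≤ p ≤ 2. From constraint 11: q ≤ 1. Hence t + q ≤ 3. But constraint 8 requires t + q ≥ 4, and 4 > 3. Contradiction.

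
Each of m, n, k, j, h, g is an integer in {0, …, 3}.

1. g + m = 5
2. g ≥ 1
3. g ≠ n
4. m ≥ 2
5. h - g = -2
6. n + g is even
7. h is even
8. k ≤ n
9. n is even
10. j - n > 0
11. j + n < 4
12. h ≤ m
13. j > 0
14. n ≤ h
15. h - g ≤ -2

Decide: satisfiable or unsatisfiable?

Setting (m, n, k, j, h, g) = (3, 0, 0, 1, 0, 2) satisfies everything: constraint 1: g + m = 5; constraint 5: h - g = -2, and the others follow.

Satisfiable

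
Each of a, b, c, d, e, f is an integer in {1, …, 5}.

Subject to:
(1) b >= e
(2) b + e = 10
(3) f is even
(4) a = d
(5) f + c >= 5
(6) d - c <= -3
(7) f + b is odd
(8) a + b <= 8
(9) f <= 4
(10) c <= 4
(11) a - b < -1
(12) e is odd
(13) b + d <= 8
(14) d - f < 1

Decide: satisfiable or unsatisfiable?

Take a = 1, b = 5, c = 4, d = 1, e = 5, f = 2. Then constraint 2: b + e = 10; constraint 5: f + c = 6; constraint 6: d - c = -3, and every other listed constraint is also met.

Satisfiable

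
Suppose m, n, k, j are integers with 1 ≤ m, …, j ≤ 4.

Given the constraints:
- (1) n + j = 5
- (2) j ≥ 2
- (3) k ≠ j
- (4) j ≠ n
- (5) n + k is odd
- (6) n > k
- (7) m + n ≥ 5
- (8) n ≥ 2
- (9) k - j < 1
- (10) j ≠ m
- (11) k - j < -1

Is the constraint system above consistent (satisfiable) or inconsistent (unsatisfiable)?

Try m = 4, n = 2, k = 1, j = 3.
Check constraint 1: n + j = 5; constraint 7: m + n = 6. The remaining constraints are straightforward to verify.

Satisfiable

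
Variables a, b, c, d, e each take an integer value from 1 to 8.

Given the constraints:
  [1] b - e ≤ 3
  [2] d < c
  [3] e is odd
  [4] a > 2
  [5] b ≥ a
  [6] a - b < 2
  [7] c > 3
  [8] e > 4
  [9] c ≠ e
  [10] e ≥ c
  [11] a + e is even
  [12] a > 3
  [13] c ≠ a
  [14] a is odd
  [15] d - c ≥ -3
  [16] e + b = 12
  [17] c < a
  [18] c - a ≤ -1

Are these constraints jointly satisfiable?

Satisfiable

Try a = 7, b = 7, c = 4, d = 2, e = 5.
Check constraint 1: b - e = 2; constraint 6: a - b = 0; constraint 15: d - c = -2. The remaining constraints are straightforward to verify.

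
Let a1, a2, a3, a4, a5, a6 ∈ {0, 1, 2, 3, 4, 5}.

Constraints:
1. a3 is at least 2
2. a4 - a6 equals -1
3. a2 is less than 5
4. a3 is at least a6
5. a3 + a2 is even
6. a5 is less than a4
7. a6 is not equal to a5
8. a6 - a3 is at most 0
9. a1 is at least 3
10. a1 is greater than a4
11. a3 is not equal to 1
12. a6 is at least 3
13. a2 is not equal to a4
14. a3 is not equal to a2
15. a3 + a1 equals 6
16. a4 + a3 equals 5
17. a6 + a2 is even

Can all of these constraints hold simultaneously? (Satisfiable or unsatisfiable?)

Satisfiable

Try a1 = 3, a2 = 1, a3 = 3, a4 = 2, a5 = 1, a6 = 3.
Check constraint 2: a4 - a6 = -1; constraint 8: a6 - a3 = 0; constraint 15: a3 + a1 = 6. The remaining constraints are straightforward to verify.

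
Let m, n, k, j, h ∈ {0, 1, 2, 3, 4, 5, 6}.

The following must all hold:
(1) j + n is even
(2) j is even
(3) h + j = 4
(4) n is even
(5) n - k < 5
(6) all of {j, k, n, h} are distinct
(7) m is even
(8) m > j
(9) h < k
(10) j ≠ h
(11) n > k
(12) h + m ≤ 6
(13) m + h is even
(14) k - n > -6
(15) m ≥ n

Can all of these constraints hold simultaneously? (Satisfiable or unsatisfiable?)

The assignment m = 6, n = 6, k = 2, j = 4, h = 0 works:
  constraint 3 holds since h + j = 4.
  constraint 5 holds since n - k = 4.
  constraint 12 holds since h + m = 6.
The rest check out directly.

Satisfiable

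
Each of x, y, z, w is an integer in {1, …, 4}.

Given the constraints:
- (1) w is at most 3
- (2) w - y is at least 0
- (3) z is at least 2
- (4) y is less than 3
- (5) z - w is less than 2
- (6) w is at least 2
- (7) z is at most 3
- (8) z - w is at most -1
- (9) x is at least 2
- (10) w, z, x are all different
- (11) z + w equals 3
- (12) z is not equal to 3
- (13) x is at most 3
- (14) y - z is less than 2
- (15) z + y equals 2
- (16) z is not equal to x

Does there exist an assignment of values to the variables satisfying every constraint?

Constraints 1, 3, 6, 7, 9, and 13 confine each of w, z, x to the 2 values {2, 3}.
Constraint 10 requires all 3 of them to be distinct, but only 2 values are available — impossible by the pigeonhole principle.

Unsatisfiable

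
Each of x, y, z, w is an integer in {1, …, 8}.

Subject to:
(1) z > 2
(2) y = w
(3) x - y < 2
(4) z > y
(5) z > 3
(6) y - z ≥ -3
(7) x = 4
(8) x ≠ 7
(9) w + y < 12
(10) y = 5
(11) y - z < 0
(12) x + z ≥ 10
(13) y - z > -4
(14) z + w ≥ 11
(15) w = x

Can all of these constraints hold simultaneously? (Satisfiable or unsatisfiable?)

Constraint 10 fixes y = 5 and constraint 7 fixes x = 4. Constraints 2 and 15 give y = w = x, so y = x. But 5 ≠ 4 — contradiction.

Unsatisfiable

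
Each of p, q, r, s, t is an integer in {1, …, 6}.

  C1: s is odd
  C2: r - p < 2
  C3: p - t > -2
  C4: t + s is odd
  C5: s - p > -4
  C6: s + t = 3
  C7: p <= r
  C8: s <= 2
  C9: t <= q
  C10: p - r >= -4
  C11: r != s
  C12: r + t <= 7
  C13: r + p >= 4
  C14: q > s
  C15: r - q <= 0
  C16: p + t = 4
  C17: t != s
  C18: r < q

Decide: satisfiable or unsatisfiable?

Satisfiable

Take p = 2, q = 6, r = 3, s = 1, t = 2. Then constraint 2: r - p = 1; constraint 3: p - t = 0; constraint 5: s - p = -1, and every other listed constraint is also met.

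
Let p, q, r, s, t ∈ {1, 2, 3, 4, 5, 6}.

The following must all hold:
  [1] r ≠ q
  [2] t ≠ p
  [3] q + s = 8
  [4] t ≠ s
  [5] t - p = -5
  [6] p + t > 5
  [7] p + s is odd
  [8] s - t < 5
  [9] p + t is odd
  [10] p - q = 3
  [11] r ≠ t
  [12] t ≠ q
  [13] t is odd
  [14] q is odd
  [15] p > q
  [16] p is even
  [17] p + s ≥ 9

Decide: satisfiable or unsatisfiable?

Satisfiable

Setting (p, q, r, s, t) = (6, 3, 6, 5, 1) satisfies everything: constraint 3: q + s = 8; constraint 5: t - p = -5, and the others follow.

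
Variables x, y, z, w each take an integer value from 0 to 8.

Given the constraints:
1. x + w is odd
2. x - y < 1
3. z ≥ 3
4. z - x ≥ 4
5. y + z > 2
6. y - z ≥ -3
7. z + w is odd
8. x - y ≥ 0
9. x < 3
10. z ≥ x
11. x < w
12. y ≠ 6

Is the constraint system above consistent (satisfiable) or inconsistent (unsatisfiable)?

Unsatisfiable

Constraints 4, 6, and 8 give x − y ≥ 0, y − z ≥ -3, z − x ≥ 4.
Adding all 3 inequalities: the left sides telescope to 0, and the right sides sum to 0 + (-3) + 4 = 1. So 0 ≥ 1, which is false.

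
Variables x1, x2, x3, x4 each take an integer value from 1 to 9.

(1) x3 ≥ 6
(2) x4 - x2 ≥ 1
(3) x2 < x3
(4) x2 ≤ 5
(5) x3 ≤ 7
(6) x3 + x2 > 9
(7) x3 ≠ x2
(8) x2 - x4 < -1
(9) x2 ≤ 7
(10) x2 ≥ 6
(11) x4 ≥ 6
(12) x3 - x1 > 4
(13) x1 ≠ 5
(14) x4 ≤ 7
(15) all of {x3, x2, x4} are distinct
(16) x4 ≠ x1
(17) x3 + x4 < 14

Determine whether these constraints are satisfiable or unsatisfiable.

Constraints 1, 5, 9, 10, 11, and 14 confine each of x3, x2, x4 to the 2 values {6, 7}.
Constraint 15 requires all 3 of them to be distinct, but only 2 values are available — impossible by the pigeonhole principle.

Unsatisfiable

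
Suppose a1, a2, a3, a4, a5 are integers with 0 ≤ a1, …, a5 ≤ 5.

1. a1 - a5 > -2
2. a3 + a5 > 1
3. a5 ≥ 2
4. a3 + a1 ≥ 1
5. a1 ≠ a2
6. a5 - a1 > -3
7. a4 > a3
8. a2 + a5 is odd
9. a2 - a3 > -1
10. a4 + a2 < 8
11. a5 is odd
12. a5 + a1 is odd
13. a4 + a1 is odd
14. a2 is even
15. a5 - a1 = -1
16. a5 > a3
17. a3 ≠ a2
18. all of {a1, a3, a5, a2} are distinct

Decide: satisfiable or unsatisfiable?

Setting (a1, a2, a3, a4, a5) = (4, 2, 0, 3, 3) satisfies everything: constraint 1: a1 - a5 = 1; constraint 2: a3 + a5 = 3; constraint 4: a3 + a1 = 4, and the others follow.

Satisfiable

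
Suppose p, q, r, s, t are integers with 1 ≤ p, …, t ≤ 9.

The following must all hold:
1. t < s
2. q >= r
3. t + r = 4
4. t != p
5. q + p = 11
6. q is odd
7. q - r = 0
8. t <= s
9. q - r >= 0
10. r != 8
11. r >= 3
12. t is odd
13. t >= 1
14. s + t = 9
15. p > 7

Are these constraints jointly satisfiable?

One satisfying assignment is p = 8, q = 3, r = 3, s = 8, t = 1.
For the less obvious constraints — constraint 3: t + r = 4; constraint 5: q + p = 11 — and the others hold by inspection.

Satisfiable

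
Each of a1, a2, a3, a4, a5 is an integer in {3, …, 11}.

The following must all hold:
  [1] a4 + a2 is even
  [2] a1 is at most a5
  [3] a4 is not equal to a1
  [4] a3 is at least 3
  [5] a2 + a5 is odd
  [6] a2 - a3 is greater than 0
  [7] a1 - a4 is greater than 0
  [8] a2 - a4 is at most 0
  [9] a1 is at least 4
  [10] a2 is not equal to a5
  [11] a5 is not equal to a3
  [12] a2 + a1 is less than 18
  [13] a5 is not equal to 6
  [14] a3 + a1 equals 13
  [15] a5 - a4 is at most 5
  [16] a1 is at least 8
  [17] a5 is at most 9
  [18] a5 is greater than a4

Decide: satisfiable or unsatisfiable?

Satisfiable

The assignment a1 = 9, a2 = 6, a3 = 4, a4 = 6, a5 = 9 works:
  constraint 6 holds since a2 - a3 = 2.
  constraint 7 holds since a1 - a4 = 3.
  constraint 8 holds since a2 - a4 = 0.
The rest check out directly.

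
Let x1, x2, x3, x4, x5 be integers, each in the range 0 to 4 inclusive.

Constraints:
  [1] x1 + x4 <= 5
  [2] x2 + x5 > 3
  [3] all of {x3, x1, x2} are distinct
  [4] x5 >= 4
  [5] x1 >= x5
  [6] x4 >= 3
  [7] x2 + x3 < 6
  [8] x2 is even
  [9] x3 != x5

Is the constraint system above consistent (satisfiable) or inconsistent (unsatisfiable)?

Unsatisfiable

From constraints 4 and 5: x1 ≥ x5 ≥ 4. From constraint 6: x4 ≥ 3. Hence x1 + x4 ≥ 7. But constraint 1 requires x1 + x4 ≤ 5, and 5 < 7. Contradiction.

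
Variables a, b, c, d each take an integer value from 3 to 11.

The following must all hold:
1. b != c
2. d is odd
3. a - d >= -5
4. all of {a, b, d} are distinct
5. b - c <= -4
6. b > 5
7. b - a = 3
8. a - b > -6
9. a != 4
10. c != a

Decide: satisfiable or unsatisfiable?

Satisfiable

Take a = 3, b = 6, c = 11, d = 7. Then constraint 3: a - d = -4; constraint 5: b - c = -5; constraint 7: b - a = 3, and every other listed constraint is also met.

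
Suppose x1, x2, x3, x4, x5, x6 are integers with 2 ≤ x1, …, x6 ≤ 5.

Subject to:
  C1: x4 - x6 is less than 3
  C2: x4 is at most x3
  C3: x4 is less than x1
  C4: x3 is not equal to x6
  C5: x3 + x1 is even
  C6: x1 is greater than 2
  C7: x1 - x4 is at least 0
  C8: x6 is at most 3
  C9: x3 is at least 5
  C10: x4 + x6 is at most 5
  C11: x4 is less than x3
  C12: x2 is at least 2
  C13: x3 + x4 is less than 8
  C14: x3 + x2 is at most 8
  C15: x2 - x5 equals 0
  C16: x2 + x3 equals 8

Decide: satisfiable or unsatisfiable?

Setting (x1, x2, x3, x4, x5, x6) = (5, 3, 5, 2, 3, 2) satisfies everything: constraint 1: x4 - x6 = 0; constraint 7: x1 - x4 = 3, and the others follow.

Satisfiable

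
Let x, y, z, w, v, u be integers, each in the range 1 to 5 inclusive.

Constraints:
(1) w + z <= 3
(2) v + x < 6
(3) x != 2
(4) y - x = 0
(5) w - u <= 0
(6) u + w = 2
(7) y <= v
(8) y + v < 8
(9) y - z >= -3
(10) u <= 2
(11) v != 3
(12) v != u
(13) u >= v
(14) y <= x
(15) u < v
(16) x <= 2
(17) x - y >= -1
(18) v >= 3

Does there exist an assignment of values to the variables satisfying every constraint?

From constraints 13 and 18: u ≥ v and v ≥ 3, so u ≥ 3. From constraint 10: u ≤ 2. But 2 < 3, so no value of u works.

Unsatisfiable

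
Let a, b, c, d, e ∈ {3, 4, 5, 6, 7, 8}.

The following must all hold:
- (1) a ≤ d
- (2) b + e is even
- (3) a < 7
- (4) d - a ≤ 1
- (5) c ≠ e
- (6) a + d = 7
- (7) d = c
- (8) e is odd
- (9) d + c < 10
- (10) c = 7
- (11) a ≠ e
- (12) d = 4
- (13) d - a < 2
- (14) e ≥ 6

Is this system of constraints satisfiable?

Constraint 12 fixes d = 4 and constraint 10 fixes c = 7, but constraint 7 requires d = c. Since 4 ≠ 7, contradiction.

Unsatisfiable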